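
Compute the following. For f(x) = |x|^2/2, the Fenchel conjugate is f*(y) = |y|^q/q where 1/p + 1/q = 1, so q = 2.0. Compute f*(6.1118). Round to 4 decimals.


The conjugate exponent q satisfies 1/p + 1/q = 1.
p = 2, so q = 2/(2 - 1) = 2.0
|y|^q = 6.1118^2.0 = 37.3541
f*(6.1118) = 37.3541 / 2.0 = 18.677


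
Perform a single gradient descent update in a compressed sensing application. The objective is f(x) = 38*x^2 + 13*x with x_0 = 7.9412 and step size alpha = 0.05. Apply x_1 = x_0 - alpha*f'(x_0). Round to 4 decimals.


We compute the gradient at x_0 and apply the update.
f'(x) = 76*x + 13
f'(7.9412) = 76*7.9412 + 13 = 616.5312
x_1 = 7.9412 - 0.05*616.5312 = -22.8854


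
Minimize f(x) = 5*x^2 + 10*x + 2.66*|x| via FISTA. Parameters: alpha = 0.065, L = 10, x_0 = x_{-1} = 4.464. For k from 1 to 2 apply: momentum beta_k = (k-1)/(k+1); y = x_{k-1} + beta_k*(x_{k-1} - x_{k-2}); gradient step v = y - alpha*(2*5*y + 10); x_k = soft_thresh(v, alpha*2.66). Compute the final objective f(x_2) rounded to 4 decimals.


FISTA on f(x) = 5*x^2 + 10*x + 2.66*|x|
L = 10, alpha = 0.065
Iteration 1: beta = 0.0, y = 4.464 + 0.0*(4.464 - 4.464) = 4.464
  grad(y) = 54.64, v = y - alpha*grad = 0.9124
  prox(v) = soft_thresh(0.9124, 0.1729) = 0.7395
Iteration 2: beta = 0.3333, y = 0.7395 + 0.3333*(0.7395 - 4.464) = -0.502
  grad(y) = 4.98, v = y - alpha*grad = -0.8257
  prox(v) = soft_thresh(-0.8257, 0.1729) = -0.6528
f(x_2) = 5*(-0.6528)^2 + 10*(-0.6528) + 2.66*|-0.6528| = -2.6608


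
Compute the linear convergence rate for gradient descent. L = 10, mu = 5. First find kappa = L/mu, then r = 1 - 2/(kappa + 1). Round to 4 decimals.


Step 1: Compute the condition number.
kappa = L/mu = 10/5 = 2.0
Step 2: Compute the convergence rate.
r = 1 - 2/(kappa + 1) = 1 - 2*mu/(L + mu) = (L - mu)/(L + mu) = 5/15 = 0.3333


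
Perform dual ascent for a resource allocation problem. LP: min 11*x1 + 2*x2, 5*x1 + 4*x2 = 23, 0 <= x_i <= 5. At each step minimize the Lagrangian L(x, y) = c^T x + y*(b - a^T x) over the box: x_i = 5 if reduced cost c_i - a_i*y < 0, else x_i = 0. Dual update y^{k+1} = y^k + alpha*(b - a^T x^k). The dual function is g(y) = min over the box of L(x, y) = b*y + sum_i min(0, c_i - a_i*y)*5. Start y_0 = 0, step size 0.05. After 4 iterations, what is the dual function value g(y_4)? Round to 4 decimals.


Dual ascent for LP: min 11*x1 + 2*x2, 5*x1 + 4*x2 = 23, 0 <= x_i <= 5
Step 1: y^k = 0.0, reduced costs: (11.0, 2.0)
  x^k = (0.0, 0.0), subgradient = b - a^T x = 23.0
  y^{k+1} = 0.0 + 0.05*23.0 = 1.15
Step 2: y^k = 1.15, reduced costs: (5.25, -2.6)
  x^k = (0.0, 5.0), subgradient = b - a^T x = 3.0
  y^{k+1} = 1.15 + 0.05*3.0 = 1.3
Step 3: y^k = 1.3, reduced costs: (4.5, -3.2)
  x^k = (0.0, 5.0), subgradient = b - a^T x = 3.0
  y^{k+1} = 1.3 + 0.05*3.0 = 1.45
Step 4: y^k = 1.45, reduced costs: (3.75, -3.8)
  x^k = (0.0, 5.0), subgradient = b - a^T x = 3.0
  y^{k+1} = 1.45 + 0.05*3.0 = 1.6
Dual objective at y_4 = 1.6: reduced costs (3.0, -4.4), box minimizer x = (0.0, 5.0)
g(y_4) = b*y + (c1 - a1*y)*x1 + (c2 - a2*y)*x2 = 23*1.6 + 3.0*0.0 + (-4.4)*5.0 = 36.8 + 0.0 - 22.0 = 14.8


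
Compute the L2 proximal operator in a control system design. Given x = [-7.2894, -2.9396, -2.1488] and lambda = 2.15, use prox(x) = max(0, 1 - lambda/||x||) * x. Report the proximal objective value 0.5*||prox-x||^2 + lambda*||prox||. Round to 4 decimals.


Step 1: Compute ||x||.
||x|| = 8.1482
Step 2: Compute scaling factor.
scale = max(0, 1 - 2.15/8.1482) = 0.7361
Step 3: prox(x) = [-5.366, -2.164, -1.5818]
||prox(x)|| = 5.9982
Step 4: Proximal objective.
0.5*||prox-x||^2 = 2.3113
lambda*||prox|| = 12.8961
Total = 15.2075


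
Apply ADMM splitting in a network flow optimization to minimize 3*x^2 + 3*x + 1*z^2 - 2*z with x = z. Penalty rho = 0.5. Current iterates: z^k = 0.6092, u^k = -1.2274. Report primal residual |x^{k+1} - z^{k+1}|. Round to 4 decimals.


ADMM iteration with rho = 0.5, z^k = 0.6092, u^k = -1.2274
Step 1: x-update.
Minimize 3*x^2 + 3*x + (0.5/2)*(x - 0.6092 - 1.2274)^2
FOC: (2*3 + 0.5)*x = -3 + 0.5*(0.6092 + 1.2274)
x^{k+1} = -0.3203
Step 2: z-update.
Minimize 1*z^2 - 2*z + (0.5/2)*(-0.3203 - z - 1.2274)^2
FOC: (2*1 + 0.5)*z = 2 + 0.5*(-0.3203 - 1.2274)
z^{k+1} = 0.4905
Step 3: u-update.
u^{k+1} = -1.2274 - 0.3203 - 0.4905 = -2.0381
Step 4: Primal residual = |-0.3203 - 0.4905| = 0.8107


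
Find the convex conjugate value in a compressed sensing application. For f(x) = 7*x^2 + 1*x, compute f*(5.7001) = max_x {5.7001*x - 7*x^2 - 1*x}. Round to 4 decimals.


f*(y) = sup_x {y*x - a*x^2 - b*x} = sup_x {(y-b)*x - a*x^2}
FOC: (y - b) - 2a*x = 0 => x* = (y - b)/(2a)
x* = (5.7001 - 1)/(2*7) = 0.3357
f*(5.7001) = (y-b)^2/(4a) = (5.7001 - 1)^2/(4*7)
= 22.0909/28 = 0.789


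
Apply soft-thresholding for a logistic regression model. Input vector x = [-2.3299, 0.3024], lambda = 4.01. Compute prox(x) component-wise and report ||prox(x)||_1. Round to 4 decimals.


Soft-thresholding with lambda = 4.01:
prox(-2.3299) = sign(-2.3299)*max(|-2.3299| - 4.01, 0) = 0.0
prox(0.3024) = sign(0.3024)*max(|0.3024| - 4.01, 0) = 0.0
prox(x) = [0.0, 0.0]
||prox(x)||_1 = 0.0 + 0.0 = 0.0


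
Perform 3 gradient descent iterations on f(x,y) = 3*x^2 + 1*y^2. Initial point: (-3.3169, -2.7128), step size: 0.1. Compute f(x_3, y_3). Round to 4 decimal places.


Gradient descent on f(x,y) = 3*x^2 + 1*y^2.
Starting point: (-3.3169, -2.7128), alpha = 0.1
Step 1: grad_x = 2*3*-3.3169 = -19.9014, grad_y = 2*1*-2.7128 = -5.4256
  x_1 = -3.3169 - 0.1*-19.9014 = -1.3268
  y_1 = -2.7128 - 0.1*-5.4256 = -2.1702
Step 2: grad_x = 2*3*-1.3268 = -7.9606, grad_y = 2*1*-2.1702 = -4.3405
  x_2 = -1.3268 - 0.1*-7.9606 = -0.5307
  y_2 = -2.1702 - 0.1*-4.3405 = -1.7362
Step 3: grad_x = 2*3*-0.5307 = -3.1842, grad_y = 2*1*-1.7362 = -3.4724
  x_3 = -0.5307 - 0.1*-3.1842 = -0.2123
  y_3 = -1.7362 - 0.1*-3.4724 = -1.389
f(-0.2123, -1.389) = 3*(-0.2123)^2 + 1*(-1.389)^2 = 2.0644


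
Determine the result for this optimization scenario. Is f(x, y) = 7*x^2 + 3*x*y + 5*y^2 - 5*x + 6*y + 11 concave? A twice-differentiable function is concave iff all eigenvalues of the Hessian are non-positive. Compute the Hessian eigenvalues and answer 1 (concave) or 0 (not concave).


The Hessian of f(x,y) = 7*x^2 + 3*x*y + 5*y^2 - 5*x + 6*y + 11 is:
H = [[14, 3], [3, 10]]
Trace = 14 + 10 = 24
Determinant = 14*10 - (3)^2 = 131
Discriminant = (24)^2 - 4*131 = 52.0
Eigenvalues: lambda_1 = 8.3944, lambda_2 = 15.6056
The function is not concave.

0


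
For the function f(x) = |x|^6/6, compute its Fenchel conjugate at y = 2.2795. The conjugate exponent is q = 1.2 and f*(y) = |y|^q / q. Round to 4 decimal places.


The conjugate exponent q satisfies 1/p + 1/q = 1.
p = 6, so q = 6/(6 - 1) = 1.2
|y|^q = 2.2795^1.2 = 2.6879
f*(2.2795) = 2.6879 / 1.2 = 2.2399


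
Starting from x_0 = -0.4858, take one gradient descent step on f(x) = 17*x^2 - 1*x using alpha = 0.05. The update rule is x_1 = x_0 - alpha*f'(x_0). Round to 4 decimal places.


We compute the gradient at x_0 and apply the update.
f'(x) = 34*x - 1
f'(-0.4858) = 34*-0.4858 - 1 = -17.5172
x_1 = -0.4858 - 0.05*-17.5172 = 0.3901


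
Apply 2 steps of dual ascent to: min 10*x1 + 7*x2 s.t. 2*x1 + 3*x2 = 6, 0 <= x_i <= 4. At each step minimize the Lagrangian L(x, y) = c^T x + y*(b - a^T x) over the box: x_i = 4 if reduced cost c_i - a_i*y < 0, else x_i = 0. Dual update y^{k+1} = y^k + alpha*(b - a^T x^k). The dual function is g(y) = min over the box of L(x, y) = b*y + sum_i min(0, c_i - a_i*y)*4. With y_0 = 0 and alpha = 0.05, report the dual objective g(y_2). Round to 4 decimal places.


Dual ascent for LP: min 10*x1 + 7*x2, 2*x1 + 3*x2 = 6, 0 <= x_i <= 4
Step 1: y^k = 0.0, reduced costs: (10.0, 7.0)
  x^k = (0.0, 0.0), subgradient = b - a^T x = 6.0
  y^{k+1} = 0.0 + 0.05*6.0 = 0.3
Step 2: y^k = 0.3, reduced costs: (9.4, 6.1)
  x^k = (0.0, 0.0), subgradient = b - a^T x = 6.0
  y^{k+1} = 0.3 + 0.05*6.0 = 0.6
Dual objective at y_2 = 0.6: reduced costs (8.8, 5.2), box minimizer x = (0.0, 0.0)
g(y_2) = b*y + (c1 - a1*y)*x1 + (c2 - a2*y)*x2 = 6*0.6 + 8.8*0.0 + 5.2*0.0 = 3.6 + 0.0 + 0.0 = 3.6


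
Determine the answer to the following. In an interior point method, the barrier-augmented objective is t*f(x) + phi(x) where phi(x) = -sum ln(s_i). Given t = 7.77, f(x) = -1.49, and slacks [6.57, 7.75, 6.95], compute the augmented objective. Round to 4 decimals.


Step 1: Compute log-barrier.
ln values: [1.8825, 2.0477, 1.9387]
phi = -(1.8825 + 2.0477 + 1.9387) = -5.8689
Step 2: Compute augmented objective.
t*f(x) = 7.77*-1.49 = -11.5773
Total = -11.5773 - 5.8689 = -17.4462


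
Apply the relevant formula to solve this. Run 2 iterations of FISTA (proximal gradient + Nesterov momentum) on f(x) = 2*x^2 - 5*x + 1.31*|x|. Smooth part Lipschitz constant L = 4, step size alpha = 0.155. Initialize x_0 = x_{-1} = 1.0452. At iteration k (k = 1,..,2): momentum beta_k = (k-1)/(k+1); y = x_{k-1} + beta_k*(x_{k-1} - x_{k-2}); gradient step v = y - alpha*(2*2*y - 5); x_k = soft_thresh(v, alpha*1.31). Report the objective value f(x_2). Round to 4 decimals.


FISTA on f(x) = 2*x^2 - 5*x + 1.31*|x|
L = 4, alpha = 0.155
Iteration 1: beta = 0.0, y = 1.0452 + 0.0*(1.0452 - 1.0452) = 1.0452
  grad(y) = -0.8192, v = y - alpha*grad = 1.1722
  prox(v) = soft_thresh(1.1722, 0.2031) = 0.9691
Iteration 2: beta = 0.3333, y = 0.9691 + 0.3333*(0.9691 - 1.0452) = 0.9438
  grad(y) = -1.2249, v = y - alpha*grad = 1.1336
  prox(v) = soft_thresh(1.1336, 0.2031) = 0.9306
f(x_2) = 2*0.9306^2 - 5*0.9306 + 1.31*|0.9306| = -1.7019


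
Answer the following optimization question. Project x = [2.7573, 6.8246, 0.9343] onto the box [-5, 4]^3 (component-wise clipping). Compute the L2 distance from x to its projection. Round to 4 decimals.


Project each component onto [-5, 4].
clip(2.7573) = 2.7573, clip(6.8246) = 4.0, clip(0.9343) = 0.9343
Projection = [2.7573, 4.0, 0.9343]
Squared diffs: [0.0, 7.9784, 0.0]
Distance = sqrt(7.9784) = 2.8246


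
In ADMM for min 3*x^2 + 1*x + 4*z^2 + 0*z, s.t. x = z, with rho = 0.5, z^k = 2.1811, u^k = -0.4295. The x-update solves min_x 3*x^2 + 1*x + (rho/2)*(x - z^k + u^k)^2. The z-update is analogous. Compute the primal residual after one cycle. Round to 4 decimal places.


ADMM iteration with rho = 0.5, z^k = 2.1811, u^k = -0.4295
Step 1: x-update.
Minimize 3*x^2 + 1*x + (0.5/2)*(x - 2.1811 - 0.4295)^2
FOC: (2*3 + 0.5)*x = -1 + 0.5*(2.1811 + 0.4295)
x^{k+1} = 0.047
Step 2: z-update.
Minimize 4*z^2 + 0*z + (0.5/2)*(0.047 - z - 0.4295)^2
FOC: (2*4 + 0.5)*z = 0 + 0.5*(0.047 - 0.4295)
z^{k+1} = -0.0225
Step 3: u-update.
u^{k+1} = -0.4295 + 0.047 + 0.0225 = -0.36
Step 4: Primal residual = |0.047 + 0.0225| = 0.0695


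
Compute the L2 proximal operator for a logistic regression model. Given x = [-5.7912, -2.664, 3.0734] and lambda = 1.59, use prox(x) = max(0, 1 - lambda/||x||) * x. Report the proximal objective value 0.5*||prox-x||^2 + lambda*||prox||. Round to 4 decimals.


Step 1: Compute ||x||.
||x|| = 7.0768
Step 2: Compute scaling factor.
scale = max(0, 1 - 1.59/7.0768) = 0.7753
Step 3: prox(x) = [-4.49, -2.0655, 2.3829]
||prox(x)|| = 5.4868
Step 4: Proximal objective.
0.5*||prox-x||^2 = 1.2641
lambda*||prox|| = 8.724
Total = 9.988


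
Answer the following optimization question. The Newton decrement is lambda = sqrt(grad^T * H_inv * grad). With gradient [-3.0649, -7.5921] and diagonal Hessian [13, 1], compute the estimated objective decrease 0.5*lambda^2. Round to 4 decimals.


Step 1: H is diagonal, so H^(-1) * g = [-0.2358, -7.5921].
Step 2: g^T H^(-1) g = sum_i g_i^2 / H_ii
  = (-3.0649)^2/13 + (-7.5921)^2/1
  = 0.7226 + 57.64 = 58.3626
Step 3: Objective decrease = 0.5 * g^T H^(-1) g = 29.1813


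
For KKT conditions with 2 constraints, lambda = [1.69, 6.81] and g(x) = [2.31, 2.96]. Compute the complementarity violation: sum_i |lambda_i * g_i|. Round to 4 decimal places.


KKT complementary slackness check:
lambda_1 * g_1 = 1.69 * 2.31 = 3.9039
lambda_2 * g_2 = 6.81 * 2.96 = 20.1576
Total violation = 3.9039 + 20.1576 = 24.0615


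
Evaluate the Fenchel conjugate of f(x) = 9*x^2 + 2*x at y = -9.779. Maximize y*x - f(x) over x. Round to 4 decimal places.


f*(y) = sup_x {y*x - a*x^2 - b*x} = sup_x {(y-b)*x - a*x^2}
FOC: (y - b) - 2a*x = 0 => x* = (y - b)/(2a)
x* = (-9.779 - 2)/(2*9) = -0.6544
f*(-9.779) = (y-b)^2/(4a) = (-9.779 - 2)^2/(4*9)
= 138.7448/36 = 3.854


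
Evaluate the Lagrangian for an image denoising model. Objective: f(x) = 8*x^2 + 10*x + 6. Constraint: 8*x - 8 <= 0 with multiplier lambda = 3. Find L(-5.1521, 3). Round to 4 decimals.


Step 1: Evaluate f(x).
f(-5.1521) = 8*(-5.1521)^2 + 10*(-5.1521) + 6 = 166.8321
Step 2: Evaluate g(x).
g(-5.1521) = 8*-5.1521 - 8 = -49.2168
Step 3: Compute Lagrangian.
L = 166.8321 + 3*-49.2168 = 19.1817


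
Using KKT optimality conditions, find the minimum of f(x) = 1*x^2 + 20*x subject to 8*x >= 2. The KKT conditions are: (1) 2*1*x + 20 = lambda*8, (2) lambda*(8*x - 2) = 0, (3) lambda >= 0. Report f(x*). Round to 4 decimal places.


Step 1: Try lambda = 0 (constraint inactive).
x_unc = -20/(2*1) = -10.0
Check: 8*-10.0 = -80.0 < 2 -- violated!
Step 2: Constraint must be active: 8*x = 2
x* = 2/8 = 0.25
lambda = (2*1*0.25 + 20)/8 = 2.5625
Step 3: Compute optimal value.
f(x*) = 1*0.25^2 + 20*0.25 = 5.0625


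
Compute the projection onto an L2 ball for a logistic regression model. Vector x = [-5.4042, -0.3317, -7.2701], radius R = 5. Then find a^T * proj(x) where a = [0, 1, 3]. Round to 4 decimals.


Step 1: Compute ||x|| (intermediates to 6 decimals).
||x|| = sqrt((-5.4042)^2 + (-0.3317)^2 + (-7.2701)^2) = 9.064754
Step 2: Project.
Since ||x|| > R, scale = R/||x|| = 5/9.064754 = 0.551587, proj(x) = scale * x
proj(x) = [-2.980886, -0.182961, -4.010093]
Step 3: Dot product.
a^T * proj(x) = 0*(-2.980886) + 1*(-0.182961) + 3*(-4.010093) = -12.2132


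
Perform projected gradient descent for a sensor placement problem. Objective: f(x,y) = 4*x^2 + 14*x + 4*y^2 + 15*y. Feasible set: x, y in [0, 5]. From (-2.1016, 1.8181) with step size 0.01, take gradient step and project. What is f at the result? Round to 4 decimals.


Step 1: Compute gradient at (-2.1016, 1.8181).
grad_x = 2*4*-2.1016 + 14 = -2.8128
grad_y = 2*4*1.8181 + 15 = 29.5448
Step 2: Gradient step.
x_raw = -2.1016 - 0.01*-2.8128 = -2.0735
y_raw = 1.8181 - 0.01*29.5448 = 1.5227
Step 3: Project onto [0, 5].
x_proj = clip(-2.0735) = 0.0
y_proj = clip(1.5227) = 1.5227
Step 4: Evaluate f.
f(0.0, 1.5227) = 32.1137


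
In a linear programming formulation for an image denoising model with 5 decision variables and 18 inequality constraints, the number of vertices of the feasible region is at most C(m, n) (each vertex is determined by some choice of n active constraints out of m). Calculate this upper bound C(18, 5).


Each vertex corresponds to some choice of n active constraints out of m, so the number of vertices is at most C(m, n) = m! / (n!(m-n)!).
m = 18, n = 5
Numerator: 18 * 17 * 16 * 15 * 14
Denominator: 5! = 120
C(18, 5) = 8568


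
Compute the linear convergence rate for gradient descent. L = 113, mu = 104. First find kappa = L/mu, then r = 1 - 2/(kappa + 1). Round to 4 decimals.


Step 1: Compute the condition number.
kappa = L/mu = 113/104 = 1.0865
Step 2: Compute the convergence rate.
r = 1 - 2/(kappa + 1) = 1 - 2*mu/(L + mu) = (L - mu)/(L + mu) = 9/217 = 0.0415


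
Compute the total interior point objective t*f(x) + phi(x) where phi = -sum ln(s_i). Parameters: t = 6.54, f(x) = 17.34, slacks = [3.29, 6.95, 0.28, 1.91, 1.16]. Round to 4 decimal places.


Step 1: Compute log-barrier.
ln values: [1.1909, 1.9387, -1.273, 0.6471, 0.1484]
phi = -(1.1909 + 1.9387 - 1.273 + 0.6471 + 0.1484) = -2.6522
Step 2: Compute augmented objective.
t*f(x) = 6.54*17.34 = 113.4036
Total = 113.4036 - 2.6522 = 110.7514


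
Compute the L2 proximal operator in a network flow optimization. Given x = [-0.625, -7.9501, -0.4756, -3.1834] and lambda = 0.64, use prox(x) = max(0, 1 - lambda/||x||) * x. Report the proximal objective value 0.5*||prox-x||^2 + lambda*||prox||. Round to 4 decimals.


Step 1: Compute ||x||.
||x|| = 8.5997
Step 2: Compute scaling factor.
scale = max(0, 1 - 0.64/8.5997) = 0.9256
Step 3: prox(x) = [-0.5785, -7.3584, -0.4402, -2.9465]
||prox(x)|| = 7.9597
Step 4: Proximal objective.
0.5*||prox-x||^2 = 0.2048
lambda*||prox|| = 5.0942
Total = 5.299


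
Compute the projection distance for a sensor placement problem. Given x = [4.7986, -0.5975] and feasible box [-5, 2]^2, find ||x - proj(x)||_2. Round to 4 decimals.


Project each component onto [-5, 2].
clip(4.7986) = 2.0, clip(-0.5975) = -0.5975
Projection = [2.0, -0.5975]
Squared diffs: [7.8322, 0.0]
Distance = sqrt(7.8322) = 2.7986


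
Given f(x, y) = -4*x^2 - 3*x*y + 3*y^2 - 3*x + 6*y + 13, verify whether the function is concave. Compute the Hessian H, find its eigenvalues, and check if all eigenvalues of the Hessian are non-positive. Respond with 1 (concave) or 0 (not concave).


The Hessian of f(x,y) = -4*x^2 - 3*x*y + 3*y^2 - 3*x + 6*y + 13 is:
H = [[-8, -3], [-3, 6]]
Trace = -8 + 6 = -2
Determinant = -8*6 - (-3)^2 = -57
Discriminant = (-2)^2 - 4*-57 = 232.0
Eigenvalues: lambda_1 = -8.6158, lambda_2 = 6.6158
The function is not concave.

0


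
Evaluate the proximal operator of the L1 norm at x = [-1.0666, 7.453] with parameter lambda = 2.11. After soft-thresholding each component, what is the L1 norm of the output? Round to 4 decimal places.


Soft-thresholding with lambda = 2.11:
prox(-1.0666) = sign(-1.0666)*max(|-1.0666| - 2.11, 0) = 0.0
prox(7.453) = sign(7.453)*max(|7.453| - 2.11, 0) = 5.343
prox(x) = [0.0, 5.343]
||prox(x)||_1 = 0.0 + 5.343 = 5.343


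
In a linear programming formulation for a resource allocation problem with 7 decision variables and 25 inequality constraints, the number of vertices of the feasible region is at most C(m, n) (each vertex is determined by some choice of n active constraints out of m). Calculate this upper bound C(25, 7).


Each vertex corresponds to some choice of n active constraints out of m, so the number of vertices is at most C(m, n) = m! / (n!(m-n)!).
m = 25, n = 7
Numerator: 25 * 24 * 23 * 22 * 21 * 20 * 19
Denominator: 7! = 5040
C(25, 7) = 480700


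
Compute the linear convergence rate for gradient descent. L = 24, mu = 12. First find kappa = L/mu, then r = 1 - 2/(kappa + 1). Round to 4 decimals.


Step 1: Compute the condition number.
kappa = L/mu = 24/12 = 2.0
Step 2: Compute the convergence rate.
r = 1 - 2/(kappa + 1) = 1 - 2*mu/(L + mu) = (L - mu)/(L + mu) = 12/36 = 0.3333


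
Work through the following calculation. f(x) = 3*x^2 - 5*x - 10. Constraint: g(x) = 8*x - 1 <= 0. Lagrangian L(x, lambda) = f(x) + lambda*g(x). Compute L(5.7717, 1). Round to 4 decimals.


Step 1: Evaluate f(x).
f(5.7717) = 3*5.7717^2 - 5*5.7717 - 10 = 61.0791
Step 2: Evaluate g(x).
g(5.7717) = 8*5.7717 - 1 = 45.1736
Step 3: Compute Lagrangian.
L = 61.0791 + 1*45.1736 = 106.2527


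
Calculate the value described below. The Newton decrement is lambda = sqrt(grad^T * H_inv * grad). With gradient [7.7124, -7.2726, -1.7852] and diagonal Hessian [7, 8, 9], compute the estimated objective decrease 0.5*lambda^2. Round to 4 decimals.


Step 1: H is diagonal, so H^(-1) * g = [1.1018, -0.9091, -0.1984].
Step 2: g^T H^(-1) g = sum_i g_i^2 / H_ii
  = (7.7124)^2/7 + (-7.2726)^2/8 + (-1.7852)^2/9
  = 8.4973 + 6.6113 + 0.3541 = 15.4627
Step 3: Objective decrease = 0.5 * g^T H^(-1) g = 7.7314


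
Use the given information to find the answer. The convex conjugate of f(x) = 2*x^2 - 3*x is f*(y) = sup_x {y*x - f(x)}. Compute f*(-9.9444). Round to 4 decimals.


f*(y) = sup_x {y*x - a*x^2 - b*x} = sup_x {(y-b)*x - a*x^2}
FOC: (y - b) - 2a*x = 0 => x* = (y - b)/(2a)
x* = (-9.9444 + 3)/(2*2) = -1.7361
f*(-9.9444) = (y-b)^2/(4a) = (-9.9444 + 3)^2/(4*2)
= 48.2247/8 = 6.0281


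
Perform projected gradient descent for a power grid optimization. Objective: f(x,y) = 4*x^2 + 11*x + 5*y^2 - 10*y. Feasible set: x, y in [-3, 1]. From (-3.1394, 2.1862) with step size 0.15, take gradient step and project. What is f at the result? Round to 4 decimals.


Step 1: Compute gradient at (-3.1394, 2.1862).
grad_x = 2*4*-3.1394 + 11 = -14.1152
grad_y = 2*5*2.1862 - 10 = 11.862
Step 2: Gradient step.
x_raw = -3.1394 - 0.15*-14.1152 = -1.0221
y_raw = 2.1862 - 0.15*11.862 = 0.4069
Step 3: Project onto [-3, 1].
x_proj = clip(-1.0221) = -1.0221
y_proj = clip(0.4069) = 0.4069
Step 4: Evaluate f.
f(-1.0221, 0.4069) = -10.3056


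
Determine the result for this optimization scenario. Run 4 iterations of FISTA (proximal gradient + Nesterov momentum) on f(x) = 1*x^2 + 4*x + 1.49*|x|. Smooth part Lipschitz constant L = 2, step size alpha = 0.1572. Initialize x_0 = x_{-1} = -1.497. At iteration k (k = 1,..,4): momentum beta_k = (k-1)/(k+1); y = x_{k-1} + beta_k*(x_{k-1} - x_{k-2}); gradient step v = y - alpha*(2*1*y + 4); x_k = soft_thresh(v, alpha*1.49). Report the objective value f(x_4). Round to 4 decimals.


FISTA on f(x) = 1*x^2 + 4*x + 1.49*|x|
L = 2, alpha = 0.1572
Iteration 1: beta = 0.0, y = -1.497 + 0.0*(-1.497 + 1.497) = -1.497
  grad(y) = 1.006, v = y - alpha*grad = -1.6551
  prox(v) = soft_thresh(-1.6551, 0.2342) = -1.4209
Iteration 2: beta = 0.3333, y = -1.4209 + 0.3333*(-1.4209 + 1.497) = -1.3956
  grad(y) = 1.2089, v = y - alpha*grad = -1.5856
  prox(v) = soft_thresh(-1.5856, 0.2342) = -1.3514
Iteration 3: beta = 0.5, y = -1.3514 + 0.5*(-1.3514 + 1.4209) = -1.3166
  grad(y) = 1.3668, v = y - alpha*grad = -1.5315
  prox(v) = soft_thresh(-1.5315, 0.2342) = -1.2972
Iteration 4: beta = 0.6, y = -1.2972 + 0.6*(-1.2972 + 1.3514) = -1.2647
  grad(y) = 1.4705, v = y - alpha*grad = -1.4959
  prox(v) = soft_thresh(-1.4959, 0.2342) = -1.2617
f(x_4) = 1*(-1.2617)^2 + 4*(-1.2617) + 1.49*|-1.2617| = -1.575


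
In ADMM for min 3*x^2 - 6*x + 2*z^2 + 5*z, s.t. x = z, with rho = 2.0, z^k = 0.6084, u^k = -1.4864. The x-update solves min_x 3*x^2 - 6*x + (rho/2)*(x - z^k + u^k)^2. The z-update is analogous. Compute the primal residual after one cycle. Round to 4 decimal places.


ADMM iteration with rho = 2.0, z^k = 0.6084, u^k = -1.4864
Step 1: x-update.
Minimize 3*x^2 - 6*x + (2.0/2)*(x - 0.6084 - 1.4864)^2
FOC: (2*3 + 2.0)*x = 6 + 2.0*(0.6084 + 1.4864)
x^{k+1} = 1.2737
Step 2: z-update.
Minimize 2*z^2 + 5*z + (2.0/2)*(1.2737 - z - 1.4864)^2
FOC: (2*2 + 2.0)*z = -5 + 2.0*(1.2737 - 1.4864)
z^{k+1} = -0.9042
Step 3: u-update.
u^{k+1} = -1.4864 + 1.2737 + 0.9042 = 0.6915
Step 4: Primal residual = |1.2737 + 0.9042| = 2.1779


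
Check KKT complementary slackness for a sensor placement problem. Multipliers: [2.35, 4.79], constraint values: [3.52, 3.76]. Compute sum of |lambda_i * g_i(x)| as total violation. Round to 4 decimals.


KKT complementary slackness check:
lambda_1 * g_1 = 2.35 * 3.52 = 8.272
lambda_2 * g_2 = 4.79 * 3.76 = 18.0104
Total violation = 8.272 + 18.0104 = 26.2824


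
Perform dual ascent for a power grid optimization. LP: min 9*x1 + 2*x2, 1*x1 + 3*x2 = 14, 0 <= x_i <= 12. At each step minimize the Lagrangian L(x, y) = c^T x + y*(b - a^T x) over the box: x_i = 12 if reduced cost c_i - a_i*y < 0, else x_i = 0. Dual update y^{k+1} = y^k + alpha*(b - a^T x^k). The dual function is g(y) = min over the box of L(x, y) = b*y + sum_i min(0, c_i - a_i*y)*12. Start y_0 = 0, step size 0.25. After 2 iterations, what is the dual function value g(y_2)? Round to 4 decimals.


Dual ascent for LP: min 9*x1 + 2*x2, 1*x1 + 3*x2 = 14, 0 <= x_i <= 12
Step 1: y^k = 0.0, reduced costs: (9.0, 2.0)
  x^k = (0.0, 0.0), subgradient = b - a^T x = 14.0
  y^{k+1} = 0.0 + 0.25*14.0 = 3.5
Step 2: y^k = 3.5, reduced costs: (5.5, -8.5)
  x^k = (0.0, 12.0), subgradient = b - a^T x = -22.0
  y^{k+1} = 3.5 + 0.25*-22.0 = -2.0
Dual objective at y_2 = -2.0: reduced costs (11.0, 8.0), box minimizer x = (0.0, 0.0)
g(y_2) = b*y + (c1 - a1*y)*x1 + (c2 - a2*y)*x2 = 14*(-2.0) + 11.0*0.0 + 8.0*0.0 = -28.0 + 0.0 + 0.0 = -28.0


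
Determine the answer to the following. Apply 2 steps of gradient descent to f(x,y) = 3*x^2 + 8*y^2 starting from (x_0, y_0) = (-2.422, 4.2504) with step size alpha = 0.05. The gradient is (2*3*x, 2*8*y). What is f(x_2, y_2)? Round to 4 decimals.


Gradient descent on f(x,y) = 3*x^2 + 8*y^2.
Starting point: (-2.422, 4.2504), alpha = 0.05
Step 1: grad_x = 2*3*-2.422 = -14.532, grad_y = 2*8*4.2504 = 68.0064
  x_1 = -2.422 - 0.05*-14.532 = -1.6954
  y_1 = 4.2504 - 0.05*68.0064 = 0.8501
Step 2: grad_x = 2*3*-1.6954 = -10.1724, grad_y = 2*8*0.8501 = 13.6013
  x_2 = -1.6954 - 0.05*-10.1724 = -1.1868
  y_2 = 0.8501 - 0.05*13.6013 = 0.17
f(-1.1868, 0.17) = 3*(-1.1868)^2 + 8*0.17^2 = 4.4566


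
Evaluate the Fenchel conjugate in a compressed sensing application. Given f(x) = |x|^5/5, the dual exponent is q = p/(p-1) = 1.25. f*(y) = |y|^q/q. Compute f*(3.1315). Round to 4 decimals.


The conjugate exponent q satisfies 1/p + 1/q = 1.
p = 5, so q = 5/(5 - 1) = 1.25
|y|^q = 3.1315^1.25 = 4.1657
f*(3.1315) = 4.1657 / 1.25 = 3.3326


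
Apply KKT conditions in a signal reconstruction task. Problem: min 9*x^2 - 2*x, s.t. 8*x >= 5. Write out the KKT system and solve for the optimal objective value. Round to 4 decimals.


Step 1: Try lambda = 0 (constraint inactive).
x_unc = 2/(2*9) = 0.1111
Check: 8*0.1111 = 0.8888 < 5 -- violated!
Step 2: Constraint must be active: 8*x = 5
x* = 5/8 = 0.625
lambda = (2*9*0.625 - 2)/8 = 1.1563
Step 3: Compute optimal value.
f(x*) = 9*0.625^2 - 2*0.625 = 2.2656


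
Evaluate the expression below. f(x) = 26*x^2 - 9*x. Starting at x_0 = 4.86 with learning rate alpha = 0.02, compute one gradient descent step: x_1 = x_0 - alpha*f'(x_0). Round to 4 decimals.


We compute the gradient at x_0 and apply the update.
f'(x) = 52*x - 9
f'(4.86) = 52*4.86 - 9 = 243.72
x_1 = 4.86 - 0.02*243.72 = -0.0144


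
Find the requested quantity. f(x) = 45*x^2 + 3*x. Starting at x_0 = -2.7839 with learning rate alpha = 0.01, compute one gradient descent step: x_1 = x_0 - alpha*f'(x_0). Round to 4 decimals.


We compute the gradient at x_0 and apply the update.
f'(x) = 90*x + 3
f'(-2.7839) = 90*-2.7839 + 3 = -247.551
x_1 = -2.7839 - 0.01*-247.551 = -0.3084


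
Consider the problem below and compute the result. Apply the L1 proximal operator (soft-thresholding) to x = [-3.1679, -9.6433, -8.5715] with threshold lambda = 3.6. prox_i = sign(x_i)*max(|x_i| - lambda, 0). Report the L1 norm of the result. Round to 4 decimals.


Soft-thresholding with lambda = 3.6:
prox(-3.1679) = sign(-3.1679)*max(|-3.1679| - 3.6, 0) = 0.0
prox(-9.6433) = sign(-9.6433)*max(|-9.6433| - 3.6, 0) = -6.0433
prox(-8.5715) = sign(-8.5715)*max(|-8.5715| - 3.6, 0) = -4.9715
prox(x) = [0.0, -6.0433, -4.9715]
||prox(x)||_1 = 0.0 + 6.0433 + 4.9715 = 11.0148


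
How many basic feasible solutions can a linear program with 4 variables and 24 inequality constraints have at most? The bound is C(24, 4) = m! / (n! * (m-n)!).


Each vertex corresponds to some choice of n active constraints out of m, so the number of vertices is at most C(m, n) = m! / (n!(m-n)!).
m = 24, n = 4
Numerator: 24 * 23 * 22 * 21
Denominator: 4! = 24
C(24, 4) = 10626


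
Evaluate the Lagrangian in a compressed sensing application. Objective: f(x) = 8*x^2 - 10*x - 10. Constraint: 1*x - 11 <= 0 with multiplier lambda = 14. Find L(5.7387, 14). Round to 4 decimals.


Step 1: Evaluate f(x).
f(5.7387) = 8*5.7387^2 - 10*5.7387 - 10 = 196.0744
Step 2: Evaluate g(x).
g(5.7387) = 1*5.7387 - 11 = -5.2613
Step 3: Compute Lagrangian.
L = 196.0744 + 14*-5.2613 = 122.4162


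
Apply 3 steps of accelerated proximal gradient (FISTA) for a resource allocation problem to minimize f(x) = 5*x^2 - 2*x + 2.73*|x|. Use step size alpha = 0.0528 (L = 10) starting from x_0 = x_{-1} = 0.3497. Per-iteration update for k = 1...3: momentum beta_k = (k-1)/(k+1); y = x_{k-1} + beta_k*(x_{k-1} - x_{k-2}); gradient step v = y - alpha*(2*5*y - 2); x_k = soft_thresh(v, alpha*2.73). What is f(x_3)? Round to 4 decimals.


FISTA on f(x) = 5*x^2 - 2*x + 2.73*|x|
L = 10, alpha = 0.0528
Iteration 1: beta = 0.0, y = 0.3497 + 0.0*(0.3497 - 0.3497) = 0.3497
  grad(y) = 1.497, v = y - alpha*grad = 0.2707
  prox(v) = soft_thresh(0.2707, 0.1441) = 0.1265
Iteration 2: beta = 0.3333, y = 0.1265 + 0.3333*(0.1265 - 0.3497) = 0.0521
  grad(y) = -1.4788, v = y - alpha*grad = 0.1302
  prox(v) = soft_thresh(0.1302, 0.1441) = 0.0
Iteration 3: beta = 0.5, y = 0.0 + 0.5*(0.0 - 0.1265) = -0.0633
  grad(y) = -2.6326, v = y - alpha*grad = 0.0757
  prox(v) = soft_thresh(0.0757, 0.1441) = 0.0
f(x_3) = 5*0.0^2 - 2*0.0 + 2.73*|0.0| = 0.0


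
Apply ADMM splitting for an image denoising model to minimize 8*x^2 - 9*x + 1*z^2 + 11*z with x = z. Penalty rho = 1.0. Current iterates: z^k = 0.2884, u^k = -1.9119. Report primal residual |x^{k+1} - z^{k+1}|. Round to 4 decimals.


ADMM iteration with rho = 1.0, z^k = 0.2884, u^k = -1.9119
Step 1: x-update.
Minimize 8*x^2 - 9*x + (1.0/2)*(x - 0.2884 - 1.9119)^2
FOC: (2*8 + 1.0)*x = 9 + 1.0*(0.2884 + 1.9119)
x^{k+1} = 0.6588
Step 2: z-update.
Minimize 1*z^2 + 11*z + (1.0/2)*(0.6588 - z - 1.9119)^2
FOC: (2*1 + 1.0)*z = -11 + 1.0*(0.6588 - 1.9119)
z^{k+1} = -4.0844
Step 3: u-update.
u^{k+1} = -1.9119 + 0.6588 + 4.0844 = 2.8313
Step 4: Primal residual = |0.6588 + 4.0844| = 4.7432


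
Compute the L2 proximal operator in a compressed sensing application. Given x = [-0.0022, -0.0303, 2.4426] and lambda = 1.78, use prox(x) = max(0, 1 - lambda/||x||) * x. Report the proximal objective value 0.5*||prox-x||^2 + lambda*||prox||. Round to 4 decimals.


Step 1: Compute ||x||.
||x|| = 2.4428
Step 2: Compute scaling factor.
scale = max(0, 1 - 1.78/2.4428) = 0.2713
Step 3: prox(x) = [-0.0006, -0.0082, 0.6627]
||prox(x)|| = 0.6628
Step 4: Proximal objective.
0.5*||prox-x||^2 = 1.5842
lambda*||prox|| = 1.1798
Total = 2.764


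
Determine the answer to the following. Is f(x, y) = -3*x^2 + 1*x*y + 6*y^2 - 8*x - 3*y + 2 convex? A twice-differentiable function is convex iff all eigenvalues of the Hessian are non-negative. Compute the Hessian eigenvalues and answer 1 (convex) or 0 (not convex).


The Hessian of f(x,y) = -3*x^2 + 1*x*y + 6*y^2 - 8*x - 3*y + 2 is:
H = [[-6, 1], [1, 12]]
Trace = -6 + 12 = 6
Determinant = -6*12 - (1)^2 = -73
Discriminant = (6)^2 - 4*-73 = 328.0
Eigenvalues: lambda_1 = -6.0554, lambda_2 = 12.0554
The function is not convex.

0


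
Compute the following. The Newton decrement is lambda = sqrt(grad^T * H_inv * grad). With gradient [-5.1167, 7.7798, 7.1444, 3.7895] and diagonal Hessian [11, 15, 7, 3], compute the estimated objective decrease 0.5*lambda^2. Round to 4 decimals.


Step 1: H is diagonal, so H^(-1) * g = [-0.4652, 0.5187, 1.0206, 1.2632].
Step 2: g^T H^(-1) g = sum_i g_i^2 / H_ii
  = (-5.1167)^2/11 + (7.7798)^2/15 + (7.1444)^2/7 + (3.7895)^2/3
  = 2.3801 + 4.035 + 7.2918 + 4.7868 = 18.4936
Step 3: Objective decrease = 0.5 * g^T H^(-1) g = 9.2468


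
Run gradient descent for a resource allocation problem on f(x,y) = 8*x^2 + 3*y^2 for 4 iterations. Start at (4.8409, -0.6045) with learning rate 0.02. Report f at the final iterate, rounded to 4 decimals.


Gradient descent on f(x,y) = 8*x^2 + 3*y^2.
Starting point: (4.8409, -0.6045), alpha = 0.02
Step 1: grad_x = 2*8*4.8409 = 77.4544, grad_y = 2*3*-0.6045 = -3.627
  x_1 = 4.8409 - 0.02*77.4544 = 3.2918
  y_1 = -0.6045 - 0.02*-3.627 = -0.532
Step 2: grad_x = 2*8*3.2918 = 52.669, grad_y = 2*3*-0.532 = -3.1918
  x_2 = 3.2918 - 0.02*52.669 = 2.2384
  y_2 = -0.532 - 0.02*-3.1918 = -0.4681
Step 3: grad_x = 2*8*2.2384 = 35.8149, grad_y = 2*3*-0.4681 = -2.8087
  x_3 = 2.2384 - 0.02*35.8149 = 1.5221
  y_3 = -0.4681 - 0.02*-2.8087 = -0.4119
Step 4: grad_x = 2*8*1.5221 = 24.3541, grad_y = 2*3*-0.4119 = -2.4717
  x_4 = 1.5221 - 0.02*24.3541 = 1.0351
  y_4 = -0.4119 - 0.02*-2.4717 = -0.3625
f(1.0351, -0.3625) = 8*1.0351^2 + 3*(-0.3625)^2 = 8.9649


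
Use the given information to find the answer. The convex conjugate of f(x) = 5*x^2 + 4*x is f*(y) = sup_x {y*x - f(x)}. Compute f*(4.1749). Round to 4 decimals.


f*(y) = sup_x {y*x - a*x^2 - b*x} = sup_x {(y-b)*x - a*x^2}
FOC: (y - b) - 2a*x = 0 => x* = (y - b)/(2a)
x* = (4.1749 - 4)/(2*5) = 0.0175
f*(4.1749) = (y-b)^2/(4a) = (4.1749 - 4)^2/(4*5)
= 0.0306/20 = 0.0015


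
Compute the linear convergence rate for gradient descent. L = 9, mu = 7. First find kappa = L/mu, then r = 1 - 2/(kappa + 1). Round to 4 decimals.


Step 1: Compute the condition number.
kappa = L/mu = 9/7 = 1.2857
Step 2: Compute the convergence rate.
r = 1 - 2/(kappa + 1) = 1 - 2*mu/(L + mu) = (L - mu)/(L + mu) = 2/16 = 0.125


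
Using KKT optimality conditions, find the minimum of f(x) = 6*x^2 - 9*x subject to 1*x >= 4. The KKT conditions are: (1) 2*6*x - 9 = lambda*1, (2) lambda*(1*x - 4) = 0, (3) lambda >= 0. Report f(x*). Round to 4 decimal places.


Step 1: Try lambda = 0 (constraint inactive).
x_unc = 9/(2*6) = 0.75
Check: 1*0.75 = 0.75 < 4 -- violated!
Step 2: Constraint must be active: 1*x = 4
x* = 4/1 = 4.0
lambda = (2*6*4.0 - 9)/1 = 39.0
Step 3: Compute optimal value.
f(x*) = 6*4.0^2 - 9*4.0 = 60.0


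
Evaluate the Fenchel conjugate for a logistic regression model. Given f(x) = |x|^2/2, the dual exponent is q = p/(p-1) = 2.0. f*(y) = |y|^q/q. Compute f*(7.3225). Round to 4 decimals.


The conjugate exponent q satisfies 1/p + 1/q = 1.
p = 2, so q = 2/(2 - 1) = 2.0
|y|^q = 7.3225^2.0 = 53.619
f*(7.3225) = 53.619 / 2.0 = 26.8095


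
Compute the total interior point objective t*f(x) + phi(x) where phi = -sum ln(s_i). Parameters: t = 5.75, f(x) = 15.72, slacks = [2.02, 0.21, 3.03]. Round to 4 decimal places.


Step 1: Compute log-barrier.
ln values: [0.7031, -1.5606, 1.1086]
phi = -(0.7031 - 1.5606 + 1.1086) = -0.251
Step 2: Compute augmented objective.
t*f(x) = 5.75*15.72 = 90.39
Total = 90.39 - 0.251 = 90.139


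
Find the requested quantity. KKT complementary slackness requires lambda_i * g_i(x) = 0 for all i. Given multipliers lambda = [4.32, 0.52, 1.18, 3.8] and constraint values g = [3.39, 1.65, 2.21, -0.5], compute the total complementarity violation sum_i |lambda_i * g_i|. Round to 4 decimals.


KKT complementary slackness check:
lambda_1 * g_1 = 4.32 * 3.39 = 14.6448
lambda_2 * g_2 = 0.52 * 1.65 = 0.858
lambda_3 * g_3 = 1.18 * 2.21 = 2.6078
lambda_4 * g_4 = 3.8 * -0.5 = -1.9
Total violation = 14.6448 + 0.858 + 2.6078 + 1.9 = 20.0106


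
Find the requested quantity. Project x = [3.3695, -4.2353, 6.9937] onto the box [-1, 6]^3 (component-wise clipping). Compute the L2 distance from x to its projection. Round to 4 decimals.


Project each component onto [-1, 6].
clip(3.3695) = 3.3695, clip(-4.2353) = -1.0, clip(6.9937) = 6.0
Projection = [3.3695, -1.0, 6.0]
Squared diffs: [0.0, 10.4672, 0.9874]
Distance = sqrt(11.4546) = 3.3845


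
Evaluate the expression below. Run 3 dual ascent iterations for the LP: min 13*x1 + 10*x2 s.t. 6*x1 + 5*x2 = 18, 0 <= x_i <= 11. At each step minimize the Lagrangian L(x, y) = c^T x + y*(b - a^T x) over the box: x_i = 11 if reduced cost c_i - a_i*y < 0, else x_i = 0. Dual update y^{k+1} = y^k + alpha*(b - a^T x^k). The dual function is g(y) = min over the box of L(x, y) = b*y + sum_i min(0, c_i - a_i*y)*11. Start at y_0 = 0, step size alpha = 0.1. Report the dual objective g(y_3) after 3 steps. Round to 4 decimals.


Dual ascent for LP: min 13*x1 + 10*x2, 6*x1 + 5*x2 = 18, 0 <= x_i <= 11
Step 1: y^k = 0.0, reduced costs: (13.0, 10.0)
  x^k = (0.0, 0.0), subgradient = b - a^T x = 18.0
  y^{k+1} = 0.0 + 0.1*18.0 = 1.8
Step 2: y^k = 1.8, reduced costs: (2.2, 1.0)
  x^k = (0.0, 0.0), subgradient = b - a^T x = 18.0
  y^{k+1} = 1.8 + 0.1*18.0 = 3.6
Step 3: y^k = 3.6, reduced costs: (-8.6, -8.0)
  x^k = (11.0, 11.0), subgradient = b - a^T x = -103.0
  y^{k+1} = 3.6 + 0.1*-103.0 = -6.7
Dual objective at y_3 = -6.7: reduced costs (53.2, 43.5), box minimizer x = (0.0, 0.0)
g(y_3) = b*y + (c1 - a1*y)*x1 + (c2 - a2*y)*x2 = 18*(-6.7) + 53.2*0.0 + 43.5*0.0 = -120.6 + 0.0 + 0.0 = -120.6


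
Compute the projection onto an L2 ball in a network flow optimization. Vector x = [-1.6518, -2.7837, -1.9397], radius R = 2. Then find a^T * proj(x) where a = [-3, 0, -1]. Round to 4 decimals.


Step 1: Compute ||x|| (intermediates to 6 decimals).
||x|| = sqrt((-1.6518)^2 + (-2.7837)^2 + (-1.9397)^2) = 3.773575
Step 2: Project.
Since ||x|| > R, scale = R/||x|| = 2/3.773575 = 0.530001, proj(x) = scale * x
proj(x) = [-0.875456, -1.475364, -1.028043]
Step 3: Dot product.
a^T * proj(x) = -3*(-0.875456) + 0*(-1.475364) - 1*(-1.028043) = 3.6544


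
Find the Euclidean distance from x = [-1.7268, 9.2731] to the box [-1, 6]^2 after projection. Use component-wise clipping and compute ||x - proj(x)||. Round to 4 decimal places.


Project each component onto [-1, 6].
clip(-1.7268) = -1.0, clip(9.2731) = 6.0
Projection = [-1.0, 6.0]
Squared diffs: [0.5282, 10.7132]
Distance = sqrt(11.2414) = 3.3528


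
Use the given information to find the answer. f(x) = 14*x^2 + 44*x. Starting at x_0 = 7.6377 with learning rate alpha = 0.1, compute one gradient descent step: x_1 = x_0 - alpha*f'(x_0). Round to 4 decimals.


We compute the gradient at x_0 and apply the update.
f'(x) = 28*x + 44
f'(7.6377) = 28*7.6377 + 44 = 257.8556
x_1 = 7.6377 - 0.1*257.8556 = -18.1479


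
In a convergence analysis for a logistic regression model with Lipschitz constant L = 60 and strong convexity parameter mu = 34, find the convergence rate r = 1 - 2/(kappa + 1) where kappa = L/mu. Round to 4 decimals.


Step 1: Compute the condition number.
kappa = L/mu = 60/34 = 1.7647
Step 2: Compute the convergence rate.
r = 1 - 2/(kappa + 1) = 1 - 2*mu/(L + mu) = (L - mu)/(L + mu) = 26/94 = 0.2766


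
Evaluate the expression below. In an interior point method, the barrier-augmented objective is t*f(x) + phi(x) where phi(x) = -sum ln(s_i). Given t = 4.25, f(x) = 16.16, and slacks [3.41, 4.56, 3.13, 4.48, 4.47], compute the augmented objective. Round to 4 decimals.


Step 1: Compute log-barrier.
ln values: [1.2267, 1.5173, 1.141, 1.4996, 1.4974]
phi = -(1.2267 + 1.5173 + 1.141 + 1.4996 + 1.4974) = -6.8821
Step 2: Compute augmented objective.
t*f(x) = 4.25*16.16 = 68.68
Total = 68.68 - 6.8821 = 61.7979


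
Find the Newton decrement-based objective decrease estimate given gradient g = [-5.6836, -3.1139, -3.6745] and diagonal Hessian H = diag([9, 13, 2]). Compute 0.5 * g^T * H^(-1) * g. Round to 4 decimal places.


Step 1: H is diagonal, so H^(-1) * g = [-0.6315, -0.2395, -1.8373].
Step 2: g^T H^(-1) g = sum_i g_i^2 / H_ii
  = (-5.6836)^2/9 + (-3.1139)^2/13 + (-3.6745)^2/2
  = 3.5893 + 0.7459 + 6.751 = 11.0861
Step 3: Objective decrease = 0.5 * g^T H^(-1) g = 5.5431


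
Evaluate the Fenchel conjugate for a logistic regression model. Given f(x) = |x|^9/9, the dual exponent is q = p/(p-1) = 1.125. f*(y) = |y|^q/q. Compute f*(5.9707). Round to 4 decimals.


The conjugate exponent q satisfies 1/p + 1/q = 1.
p = 9, so q = 9/(9 - 1) = 1.125
|y|^q = 5.9707^1.125 = 7.465
f*(5.9707) = 7.465 / 1.125 = 6.6355


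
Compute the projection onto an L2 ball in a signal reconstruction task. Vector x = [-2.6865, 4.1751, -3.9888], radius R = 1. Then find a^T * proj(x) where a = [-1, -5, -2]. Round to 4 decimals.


Step 1: Compute ||x|| (intermediates to 6 decimals).
||x|| = sqrt((-2.6865)^2 + 4.1751^2 + (-3.9888)^2) = 6.368616
Step 2: Project.
Since ||x|| > R, scale = R/||x|| = 1/6.368616 = 0.15702, proj(x) = scale * x
proj(x) = [-0.421834, 0.655574, -0.626321]
Step 3: Dot product.
a^T * proj(x) = -1*(-0.421834) - 5*0.655574 - 2*(-0.626321) = -1.6034


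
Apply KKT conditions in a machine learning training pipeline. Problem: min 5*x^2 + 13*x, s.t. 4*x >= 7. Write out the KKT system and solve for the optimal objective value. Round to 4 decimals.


Step 1: Try lambda = 0 (constraint inactive).
x_unc = -13/(2*5) = -1.3
Check: 4*-1.3 = -5.2 < 7 -- violated!
Step 2: Constraint must be active: 4*x = 7
x* = 7/4 = 1.75
lambda = (2*5*1.75 + 13)/4 = 7.625
Step 3: Compute optimal value.
f(x*) = 5*1.75^2 + 13*1.75 = 38.0625


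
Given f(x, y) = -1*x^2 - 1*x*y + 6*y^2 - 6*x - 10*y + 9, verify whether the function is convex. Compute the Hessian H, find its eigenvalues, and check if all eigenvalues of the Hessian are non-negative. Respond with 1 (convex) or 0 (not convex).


The Hessian of f(x,y) = -1*x^2 - 1*x*y + 6*y^2 - 6*x - 10*y + 9 is:
H = [[-2, -1], [-1, 12]]
Trace = -2 + 12 = 10
Determinant = -2*12 - (-1)^2 = -25
Discriminant = (10)^2 - 4*-25 = 200.0
Eigenvalues: lambda_1 = -2.0711, lambda_2 = 12.0711
The function is not convex.

0
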